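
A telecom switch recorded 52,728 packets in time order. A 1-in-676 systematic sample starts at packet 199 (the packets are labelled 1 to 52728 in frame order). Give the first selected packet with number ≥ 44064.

k = 676
Steps past start: ⌈(44064 − 199)/676⌉ = ⌈43865/676⌉ = 65
Selected packet: 199 + 65×676 = 44139

44139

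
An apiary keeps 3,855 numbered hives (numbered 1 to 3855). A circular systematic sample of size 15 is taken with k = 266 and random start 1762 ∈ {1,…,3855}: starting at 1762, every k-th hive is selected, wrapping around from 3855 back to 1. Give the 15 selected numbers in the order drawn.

Selection 1: 1762
Selection 2: 1762 + 266 = 2028
Selection 3: 2028 + 266 = 2294
Selection 4: 2294 + 266 = 2560
Selection 5: 2560 + 266 = 2826
Selection 6: 2826 + 266 = 3092
Selection 7: 3092 + 266 = 3358
Selection 8: 3358 + 266 = 3624
Selection 9: 3624 + 266 = 3890 → 3890 − 3855 = 35
Selection 10: 35 + 266 = 301
Selection 11: 301 + 266 = 567
Selection 12: 567 + 266 = 833
Selection 13: 833 + 266 = 1099
Selection 14: 1099 + 266 = 1365
Selection 15: 1365 + 266 = 1631

1762, 2028, 2294, 2560, 2826, 3092, 3358, 3624, 35, 301, 567, 833, 1099, 1365, 1631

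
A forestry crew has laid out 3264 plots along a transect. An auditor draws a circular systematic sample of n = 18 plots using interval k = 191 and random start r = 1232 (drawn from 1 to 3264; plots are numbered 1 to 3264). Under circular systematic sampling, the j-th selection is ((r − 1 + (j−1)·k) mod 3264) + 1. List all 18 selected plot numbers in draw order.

1232, 1423, 1614, 1805, 1996, 2187, 2378, 2569, 2760, 2951, 3142, 69, 260, 451, 642, 833, 1024, 1215

Selection 1: 1232
Selection 2: 1232 + 191 = 1423
Selection 3: 1423 + 191 = 1614
Selection 4: 1614 + 191 = 1805
Selection 5: 1805 + 191 = 1996
Selection 6: 1996 + 191 = 2187
Selection 7: 2187 + 191 = 2378
Selection 8: 2378 + 191 = 2569
Selection 9: 2569 + 191 = 2760
Selection 10: 2760 + 191 = 2951
Selection 11: 2951 + 191 = 3142
Selection 12: 3142 + 191 = 3333 → 3333 − 3264 = 69
Selection 13: 69 + 191 = 260
Selection 14: 260 + 191 = 451
Selection 15: 451 + 191 = 642
Selection 16: 642 + 191 = 833
Selection 17: 833 + 191 = 1024
Selection 18: 1024 + 191 = 1215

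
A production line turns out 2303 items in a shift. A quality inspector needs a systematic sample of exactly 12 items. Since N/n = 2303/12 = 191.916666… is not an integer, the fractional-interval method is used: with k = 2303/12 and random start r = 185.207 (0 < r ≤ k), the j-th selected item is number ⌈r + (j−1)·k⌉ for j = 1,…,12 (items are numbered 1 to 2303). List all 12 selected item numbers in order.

186, 378, 570, 761, 953, 1145, 1337, 1529, 1721, 1913, 2105, 2297

j=1: r + 0k = 185.207 → ⌈·⌉ = 186
j=2: r + 1k = 377.123666… → ⌈·⌉ = 378
j=3: r + 2k = 569.040333… → ⌈·⌉ = 570
j=4: r + 3k = 760.957 → ⌈·⌉ = 761
j=5: r + 4k = 952.873666… → ⌈·⌉ = 953
j=6: r + 5k = 1144.790333… → ⌈·⌉ = 1145
j=7: r + 6k = 1336.707 → ⌈·⌉ = 1337
j=8: r + 7k = 1528.623666… → ⌈·⌉ = 1529
j=9: r + 8k = 1720.540333… → ⌈·⌉ = 1721
j=10: r + 9k = 1912.457 → ⌈·⌉ = 1913
j=11: r + 10k = 2104.373666… → ⌈·⌉ = 2105
j=12: r + 11k = 2296.290333… → ⌈·⌉ = 2297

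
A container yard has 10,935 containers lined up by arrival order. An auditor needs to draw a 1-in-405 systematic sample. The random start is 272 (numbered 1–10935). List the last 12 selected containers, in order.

16th selection = 272 + 15×405 = 6347
17th: 6347 + 405 = 6752
18th: 6752 + 405 = 7157
19th: 7157 + 405 = 7562
20th: 7562 + 405 = 7967
21st: 7967 + 405 = 8372
22nd: 8372 + 405 = 8777
23rd: 8777 + 405 = 9182
24th: 9182 + 405 = 9587
25th: 9587 + 405 = 9992
26th: 9992 + 405 = 10397
27th: 10397 + 405 = 10802

6347, 6752, 7157, 7562, 7967, 8372, 8777, 9182, 9587, 9992, 10397, 10802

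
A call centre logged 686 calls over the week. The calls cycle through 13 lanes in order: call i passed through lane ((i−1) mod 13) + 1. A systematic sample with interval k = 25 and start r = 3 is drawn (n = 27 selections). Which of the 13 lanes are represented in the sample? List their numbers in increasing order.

1, 2, 3, 4, 5, 6, 7, 8, 9, 10, 11, 12, 13

Consecutive selections differ by k = 25, so their lane numbers differ by 25 mod 13 = 12.
gcd(25, 13) = 1, so the sample visits 13/1 = 13 distinct residues mod 13.
Start 3 is lane 3; the lanes hit are 1, 2, 3, 4, 5, 6, 7, 8, 9, 10, 11, 12, 13.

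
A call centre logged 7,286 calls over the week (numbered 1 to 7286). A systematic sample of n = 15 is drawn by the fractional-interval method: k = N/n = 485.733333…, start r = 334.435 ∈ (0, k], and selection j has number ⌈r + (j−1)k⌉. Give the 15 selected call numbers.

j=1: r + 0k = 334.435 → ⌈·⌉ = 335
j=2: r + 1k = 820.168333… → ⌈·⌉ = 821
j=3: r + 2k = 1305.901666… → ⌈·⌉ = 1306
j=4: r + 3k = 1791.635 → ⌈·⌉ = 1792
j=5: r + 4k = 2277.368333… → ⌈·⌉ = 2278
j=6: r + 5k = 2763.101666… → ⌈·⌉ = 2764
j=7: r + 6k = 3248.835 → ⌈·⌉ = 3249
j=8: r + 7k = 3734.568333… → ⌈·⌉ = 3735
j=9: r + 8k = 4220.301666… → ⌈·⌉ = 4221
j=10: r + 9k = 4706.035 → ⌈·⌉ = 4707
j=11: r + 10k = 5191.768333… → ⌈·⌉ = 5192
j=12: r + 11k = 5677.501666… → ⌈·⌉ = 5678
j=13: r + 12k = 6163.235 → ⌈·⌉ = 6164
j=14: r + 13k = 6648.968333… → ⌈·⌉ = 6649
j=15: r + 14k = 7134.701666… → ⌈·⌉ = 7135

335, 821, 1306, 1792, 2278, 2764, 3249, 3735, 4221, 4707, 5192, 5678, 6164, 6649, 7135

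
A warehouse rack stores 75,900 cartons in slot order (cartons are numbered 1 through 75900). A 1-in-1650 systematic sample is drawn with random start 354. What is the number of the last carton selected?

k = 1650
46th selection = r + (46−1)·k = 354 + 45×1650 = 354 + 74250 = 74604

74604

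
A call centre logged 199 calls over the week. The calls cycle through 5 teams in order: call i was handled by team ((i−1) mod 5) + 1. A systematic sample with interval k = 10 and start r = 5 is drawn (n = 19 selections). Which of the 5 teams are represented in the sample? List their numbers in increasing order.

5

Consecutive selections differ by k = 10, so their team numbers differ by 10 mod 5 = 0.
gcd(10, 5) = 5, so the sample visits 5/5 = 1 distinct residues mod 5.
Start 5 is team 5; the teams hit are 5.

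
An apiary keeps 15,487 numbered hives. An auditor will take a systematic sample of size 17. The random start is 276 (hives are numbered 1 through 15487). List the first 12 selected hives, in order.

k = N/n = 15487/17 = 911
hive 1: 276
hive 2: 276 + 911 = 1187
hive 3: 1187 + 911 = 2098
hive 4: 2098 + 911 = 3009
hive 5: 3009 + 911 = 3920
hive 6: 3920 + 911 = 4831
hive 7: 4831 + 911 = 5742
hive 8: 5742 + 911 = 6653
hive 9: 6653 + 911 = 7564
hive 10: 7564 + 911 = 8475
hive 11: 8475 + 911 = 9386
hive 12: 9386 + 911 = 10297

276, 1187, 2098, 3009, 3920, 4831, 5742, 6653, 7564, 8475, 9386, 10297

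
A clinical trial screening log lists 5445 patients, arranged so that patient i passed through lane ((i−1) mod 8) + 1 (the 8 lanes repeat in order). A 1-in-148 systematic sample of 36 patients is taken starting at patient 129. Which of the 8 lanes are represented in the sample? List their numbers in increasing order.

1, 5

Consecutive selections differ by k = 148, so their lane numbers differ by 148 mod 8 = 4.
gcd(148, 8) = 4, so the sample visits 8/4 = 2 distinct residues mod 8.
Start 129 is lane 1; the lanes hit are 1, 5.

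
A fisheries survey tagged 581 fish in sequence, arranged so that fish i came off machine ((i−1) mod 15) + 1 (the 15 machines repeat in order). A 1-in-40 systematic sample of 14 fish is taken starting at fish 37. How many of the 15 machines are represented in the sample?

3

Consecutive selections differ by k = 40, so their machine numbers differ by 40 mod 15 = 10.
gcd(40, 15) = 5, so the sample visits 15/5 = 3 distinct residues mod 15.
Start 37 is machine 7; the machines hit are 2, 7, 12.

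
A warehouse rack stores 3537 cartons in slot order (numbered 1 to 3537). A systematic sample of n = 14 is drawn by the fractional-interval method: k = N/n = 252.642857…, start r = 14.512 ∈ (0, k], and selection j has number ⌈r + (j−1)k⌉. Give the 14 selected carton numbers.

j=1: r + 0k = 14.512 → ⌈·⌉ = 15
j=2: r + 1k = 267.154857… → ⌈·⌉ = 268
j=3: r + 2k = 519.797714… → ⌈·⌉ = 520
j=4: r + 3k = 772.440571… → ⌈·⌉ = 773
j=5: r + 4k = 1025.083428… → ⌈·⌉ = 1026
j=6: r + 5k = 1277.726285… → ⌈·⌉ = 1278
j=7: r + 6k = 1530.369142… → ⌈·⌉ = 1531
j=8: r + 7k = 1783.012 → ⌈·⌉ = 1784
j=9: r + 8k = 2035.654857… → ⌈·⌉ = 2036
j=10: r + 9k = 2288.297714… → ⌈·⌉ = 2289
j=11: r + 10k = 2540.940571… → ⌈·⌉ = 2541
j=12: r + 11k = 2793.583428… → ⌈·⌉ = 2794
j=13: r + 12k = 3046.226285… → ⌈·⌉ = 3047
j=14: r + 13k = 3298.869142… → ⌈·⌉ = 3299

15, 268, 520, 773, 1026, 1278, 1531, 1784, 2036, 2289, 2541, 2794, 3047, 3299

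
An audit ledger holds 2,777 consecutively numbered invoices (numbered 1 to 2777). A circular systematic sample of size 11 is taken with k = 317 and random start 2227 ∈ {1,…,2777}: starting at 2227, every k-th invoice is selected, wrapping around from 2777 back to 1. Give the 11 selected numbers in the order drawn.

2227, 2544, 84, 401, 718, 1035, 1352, 1669, 1986, 2303, 2620

Selection 1: 2227
Selection 2: 2227 + 317 = 2544
Selection 3: 2544 + 317 = 2861 → 2861 − 2777 = 84
Selection 4: 84 + 317 = 401
Selection 5: 401 + 317 = 718
Selection 6: 718 + 317 = 1035
Selection 7: 1035 + 317 = 1352
Selection 8: 1352 + 317 = 1669
Selection 9: 1669 + 317 = 1986
Selection 10: 1986 + 317 = 2303
Selection 11: 2303 + 317 = 2620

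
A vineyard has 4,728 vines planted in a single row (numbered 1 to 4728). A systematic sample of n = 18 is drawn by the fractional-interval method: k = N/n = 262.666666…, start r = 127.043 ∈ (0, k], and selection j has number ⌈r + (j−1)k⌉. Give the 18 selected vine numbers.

128, 390, 653, 916, 1178, 1441, 1704, 1966, 2229, 2492, 2754, 3017, 3280, 3542, 3805, 4068, 4330, 4593

j=1: r + 0k = 127.043 → ⌈·⌉ = 128
j=2: r + 1k = 389.709666… → ⌈·⌉ = 390
j=3: r + 2k = 652.376333… → ⌈·⌉ = 653
j=4: r + 3k = 915.043 → ⌈·⌉ = 916
j=5: r + 4k = 1177.709666… → ⌈·⌉ = 1178
j=6: r + 5k = 1440.376333… → ⌈·⌉ = 1441
j=7: r + 6k = 1703.043 → ⌈·⌉ = 1704
j=8: r + 7k = 1965.709666… → ⌈·⌉ = 1966
j=9: r + 8k = 2228.376333… → ⌈·⌉ = 2229
j=10: r + 9k = 2491.043 → ⌈·⌉ = 2492
j=11: r + 10k = 2753.709666… → ⌈·⌉ = 2754
j=12: r + 11k = 3016.376333… → ⌈·⌉ = 3017
j=13: r + 12k = 3279.043 → ⌈·⌉ = 3280
j=14: r + 13k = 3541.709666… → ⌈·⌉ = 3542
j=15: r + 14k = 3804.376333… → ⌈·⌉ = 3805
j=16: r + 15k = 4067.043 → ⌈·⌉ = 4068
j=17: r + 16k = 4329.709666… → ⌈·⌉ = 4330
j=18: r + 17k = 4592.376333… → ⌈·⌉ = 4593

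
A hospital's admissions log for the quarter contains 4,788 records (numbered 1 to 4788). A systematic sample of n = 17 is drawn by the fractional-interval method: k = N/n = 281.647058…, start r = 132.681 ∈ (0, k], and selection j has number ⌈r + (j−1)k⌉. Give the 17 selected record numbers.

j=1: r + 0k = 132.681 → ⌈·⌉ = 133
j=2: r + 1k = 414.328058… → ⌈·⌉ = 415
j=3: r + 2k = 695.975117… → ⌈·⌉ = 696
j=4: r + 3k = 977.622176… → ⌈·⌉ = 978
j=5: r + 4k = 1259.269235… → ⌈·⌉ = 1260
j=6: r + 5k = 1540.916294… → ⌈·⌉ = 1541
j=7: r + 6k = 1822.563352… → ⌈·⌉ = 1823
j=8: r + 7k = 2104.210411… → ⌈·⌉ = 2105
j=9: r + 8k = 2385.857470… → ⌈·⌉ = 2386
j=10: r + 9k = 2667.504529… → ⌈·⌉ = 2668
j=11: r + 10k = 2949.151588… → ⌈·⌉ = 2950
j=12: r + 11k = 3230.798647… → ⌈·⌉ = 3231
j=13: r + 12k = 3512.445705… → ⌈·⌉ = 3513
j=14: r + 13k = 3794.092764… → ⌈·⌉ = 3795
j=15: r + 14k = 4075.739823… → ⌈·⌉ = 4076
j=16: r + 15k = 4357.386882… → ⌈·⌉ = 4358
j=17: r + 16k = 4639.033941… → ⌈·⌉ = 4640

133, 415, 696, 978, 1260, 1541, 1823, 2105, 2386, 2668, 2950, 3231, 3513, 3795, 4076, 4358, 4640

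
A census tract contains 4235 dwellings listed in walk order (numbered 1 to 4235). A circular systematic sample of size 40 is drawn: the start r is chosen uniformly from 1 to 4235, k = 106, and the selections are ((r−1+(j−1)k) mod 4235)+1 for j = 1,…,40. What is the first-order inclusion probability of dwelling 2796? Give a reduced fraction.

8/847

For each position j, as r ranges over 1…4235 the j-th selection hits every dwelling exactly once, so dwelling 2796 is selected for exactly 40 of the 4235 starts.
Inclusion probability = 40/4235 = 8/847.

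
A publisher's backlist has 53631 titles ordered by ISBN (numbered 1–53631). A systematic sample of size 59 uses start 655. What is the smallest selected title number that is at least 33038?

33379

k = 53631/59 = 909
Steps past start: ⌈(33038 − 655)/909⌉ = ⌈32383/909⌉ = 36
Selected title: 655 + 36×909 = 33379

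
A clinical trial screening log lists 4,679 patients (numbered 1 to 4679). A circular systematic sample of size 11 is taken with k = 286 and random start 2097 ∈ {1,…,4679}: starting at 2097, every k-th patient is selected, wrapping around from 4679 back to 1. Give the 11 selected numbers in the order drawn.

2097, 2383, 2669, 2955, 3241, 3527, 3813, 4099, 4385, 4671, 278

Selection 1: 2097
Selection 2: 2097 + 286 = 2383
Selection 3: 2383 + 286 = 2669
Selection 4: 2669 + 286 = 2955
Selection 5: 2955 + 286 = 3241
Selection 6: 3241 + 286 = 3527
Selection 7: 3527 + 286 = 3813
Selection 8: 3813 + 286 = 4099
Selection 9: 4099 + 286 = 4385
Selection 10: 4385 + 286 = 4671
Selection 11: 4671 + 286 = 4957 → 4957 − 4679 = 278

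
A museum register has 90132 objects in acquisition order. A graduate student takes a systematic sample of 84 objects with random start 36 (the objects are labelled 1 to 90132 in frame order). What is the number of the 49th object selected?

51540

k = 90132/84 = 1073
49th selection = r + (49−1)·k = 36 + 48×1073 = 36 + 51504 = 51540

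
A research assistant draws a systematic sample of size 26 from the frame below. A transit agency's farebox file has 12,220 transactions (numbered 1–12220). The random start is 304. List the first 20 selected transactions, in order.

k = N/n = 12220/26 = 470
transaction 1: 304
transaction 2: 304 + 470 = 774
transaction 3: 774 + 470 = 1244
transaction 4: 1244 + 470 = 1714
transaction 5: 1714 + 470 = 2184
transaction 6: 2184 + 470 = 2654
transaction 7: 2654 + 470 = 3124
transaction 8: 3124 + 470 = 3594
transaction 9: 3594 + 470 = 4064
transaction 10: 4064 + 470 = 4534
transaction 11: 4534 + 470 = 5004
transaction 12: 5004 + 470 = 5474
transaction 13: 5474 + 470 = 5944
transaction 14: 5944 + 470 = 6414
transaction 15: 6414 + 470 = 6884
transaction 16: 6884 + 470 = 7354
transaction 17: 7354 + 470 = 7824
transaction 18: 7824 + 470 = 8294
transaction 19: 8294 + 470 = 8764
transaction 20: 8764 + 470 = 9234

304, 774, 1244, 1714, 2184, 2654, 3124, 3594, 4064, 4534, 5004, 5474, 5944, 6414, 6884, 7354, 7824, 8294, 8764, 9234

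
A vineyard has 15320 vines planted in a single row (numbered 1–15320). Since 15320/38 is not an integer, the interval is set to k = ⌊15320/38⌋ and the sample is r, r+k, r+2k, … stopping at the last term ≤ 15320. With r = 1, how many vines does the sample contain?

k = ⌊15320/38⌋ = 403
Achieved size = ⌊(15320 − 1)/403⌋ + 1 = ⌊15319/403⌋ + 1 = 38 + 1 = 39
(last selection: 1 + 38×403 = 15315 ≤ 15320; next would be 15718 > 15320)

39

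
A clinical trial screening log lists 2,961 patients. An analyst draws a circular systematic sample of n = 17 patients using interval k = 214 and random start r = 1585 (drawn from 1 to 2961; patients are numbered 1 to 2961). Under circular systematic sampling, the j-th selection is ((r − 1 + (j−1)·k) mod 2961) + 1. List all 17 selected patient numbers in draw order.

1585, 1799, 2013, 2227, 2441, 2655, 2869, 122, 336, 550, 764, 978, 1192, 1406, 1620, 1834, 2048

Selection 1: 1585
Selection 2: 1585 + 214 = 1799
Selection 3: 1799 + 214 = 2013
Selection 4: 2013 + 214 = 2227
Selection 5: 2227 + 214 = 2441
Selection 6: 2441 + 214 = 2655
Selection 7: 2655 + 214 = 2869
Selection 8: 2869 + 214 = 3083 → 3083 − 2961 = 122
Selection 9: 122 + 214 = 336
Selection 10: 336 + 214 = 550
Selection 11: 550 + 214 = 764
Selection 12: 764 + 214 = 978
Selection 13: 978 + 214 = 1192
Selection 14: 1192 + 214 = 1406
Selection 15: 1406 + 214 = 1620
Selection 16: 1620 + 214 = 1834
Selection 17: 1834 + 214 = 2048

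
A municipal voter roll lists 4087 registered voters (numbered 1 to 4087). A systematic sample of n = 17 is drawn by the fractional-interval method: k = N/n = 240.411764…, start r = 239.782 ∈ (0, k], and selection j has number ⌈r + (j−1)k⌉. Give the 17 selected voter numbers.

j=1: r + 0k = 239.782 → ⌈·⌉ = 240
j=2: r + 1k = 480.193764… → ⌈·⌉ = 481
j=3: r + 2k = 720.605529… → ⌈·⌉ = 721
j=4: r + 3k = 961.017294… → ⌈·⌉ = 962
j=5: r + 4k = 1201.429058… → ⌈·⌉ = 1202
j=6: r + 5k = 1441.840823… → ⌈·⌉ = 1442
j=7: r + 6k = 1682.252588… → ⌈·⌉ = 1683
j=8: r + 7k = 1922.664352… → ⌈·⌉ = 1923
j=9: r + 8k = 2163.076117… → ⌈·⌉ = 2164
j=10: r + 9k = 2403.487882… → ⌈·⌉ = 2404
j=11: r + 10k = 2643.899647… → ⌈·⌉ = 2644
j=12: r + 11k = 2884.311411… → ⌈·⌉ = 2885
j=13: r + 12k = 3124.723176… → ⌈·⌉ = 3125
j=14: r + 13k = 3365.134941… → ⌈·⌉ = 3366
j=15: r + 14k = 3605.546705… → ⌈·⌉ = 3606
j=16: r + 15k = 3845.958470… → ⌈·⌉ = 3846
j=17: r + 16k = 4086.370235… → ⌈·⌉ = 4087

240, 481, 721, 962, 1202, 1442, 1683, 1923, 2164, 2404, 2644, 2885, 3125, 3366, 3606, 3846, 4087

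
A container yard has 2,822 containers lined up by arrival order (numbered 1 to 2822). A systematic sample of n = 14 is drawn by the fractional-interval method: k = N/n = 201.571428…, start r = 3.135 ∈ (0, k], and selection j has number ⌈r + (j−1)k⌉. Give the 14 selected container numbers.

4, 205, 407, 608, 810, 1011, 1213, 1415, 1616, 1818, 2019, 2221, 2422, 2624

j=1: r + 0k = 3.135 → ⌈·⌉ = 4
j=2: r + 1k = 204.706428… → ⌈·⌉ = 205
j=3: r + 2k = 406.277857… → ⌈·⌉ = 407
j=4: r + 3k = 607.849285… → ⌈·⌉ = 608
j=5: r + 4k = 809.420714… → ⌈·⌉ = 810
j=6: r + 5k = 1010.992142… → ⌈·⌉ = 1011
j=7: r + 6k = 1212.563571… → ⌈·⌉ = 1213
j=8: r + 7k = 1414.135 → ⌈·⌉ = 1415
j=9: r + 8k = 1615.706428… → ⌈·⌉ = 1616
j=10: r + 9k = 1817.277857… → ⌈·⌉ = 1818
j=11: r + 10k = 2018.849285… → ⌈·⌉ = 2019
j=12: r + 11k = 2220.420714… → ⌈·⌉ = 2221
j=13: r + 12k = 2421.992142… → ⌈·⌉ = 2422
j=14: r + 13k = 2623.563571… → ⌈·⌉ = 2624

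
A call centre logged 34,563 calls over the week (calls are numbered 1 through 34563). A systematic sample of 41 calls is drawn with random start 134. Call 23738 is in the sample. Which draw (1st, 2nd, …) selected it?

k = 34563/41 = 843
position = (23738 − 134)/843 + 1 = 23604/843 + 1 = 28 + 1 = 29

29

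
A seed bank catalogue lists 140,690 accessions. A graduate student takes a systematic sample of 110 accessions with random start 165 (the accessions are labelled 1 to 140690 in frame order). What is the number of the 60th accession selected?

k = 140690/110 = 1279
60th selection = r + (60−1)·k = 165 + 59×1279 = 165 + 75461 = 75626

75626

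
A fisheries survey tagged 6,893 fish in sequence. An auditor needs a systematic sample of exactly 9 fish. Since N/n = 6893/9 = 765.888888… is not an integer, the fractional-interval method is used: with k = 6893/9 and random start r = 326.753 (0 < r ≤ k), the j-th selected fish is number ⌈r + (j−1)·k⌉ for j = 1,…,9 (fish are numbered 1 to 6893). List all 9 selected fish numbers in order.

327, 1093, 1859, 2625, 3391, 4157, 4923, 5688, 6454

j=1: r + 0k = 326.753 → ⌈·⌉ = 327
j=2: r + 1k = 1092.641888… → ⌈·⌉ = 1093
j=3: r + 2k = 1858.530777… → ⌈·⌉ = 1859
j=4: r + 3k = 2624.419666… → ⌈·⌉ = 2625
j=5: r + 4k = 3390.308555… → ⌈·⌉ = 3391
j=6: r + 5k = 4156.197444… → ⌈·⌉ = 4157
j=7: r + 6k = 4922.086333… → ⌈·⌉ = 4923
j=8: r + 7k = 5687.975222… → ⌈·⌉ = 5688
j=9: r + 8k = 6453.864111… → ⌈·⌉ = 6454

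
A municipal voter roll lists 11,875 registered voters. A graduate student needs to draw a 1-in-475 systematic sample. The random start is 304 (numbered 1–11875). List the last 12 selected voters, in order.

14th selection = 304 + 13×475 = 6479
15th: 6479 + 475 = 6954
16th: 6954 + 475 = 7429
17th: 7429 + 475 = 7904
18th: 7904 + 475 = 8379
19th: 8379 + 475 = 8854
20th: 8854 + 475 = 9329
21st: 9329 + 475 = 9804
22nd: 9804 + 475 = 10279
23rd: 10279 + 475 = 10754
24th: 10754 + 475 = 11229
25th: 11229 + 475 = 11704

6479, 6954, 7429, 7904, 8379, 8854, 9329, 9804, 10279, 10754, 11229, 11704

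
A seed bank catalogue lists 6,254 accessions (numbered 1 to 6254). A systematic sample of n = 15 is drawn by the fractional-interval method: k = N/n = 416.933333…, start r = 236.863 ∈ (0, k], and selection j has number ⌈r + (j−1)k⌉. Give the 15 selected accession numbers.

j=1: r + 0k = 236.863 → ⌈·⌉ = 237
j=2: r + 1k = 653.796333… → ⌈·⌉ = 654
j=3: r + 2k = 1070.729666… → ⌈·⌉ = 1071
j=4: r + 3k = 1487.663 → ⌈·⌉ = 1488
j=5: r + 4k = 1904.596333… → ⌈·⌉ = 1905
j=6: r + 5k = 2321.529666… → ⌈·⌉ = 2322
j=7: r + 6k = 2738.463 → ⌈·⌉ = 2739
j=8: r + 7k = 3155.396333… → ⌈·⌉ = 3156
j=9: r + 8k = 3572.329666… → ⌈·⌉ = 3573
j=10: r + 9k = 3989.263 → ⌈·⌉ = 3990
j=11: r + 10k = 4406.196333… → ⌈·⌉ = 4407
j=12: r + 11k = 4823.129666… → ⌈·⌉ = 4824
j=13: r + 12k = 5240.063 → ⌈·⌉ = 5241
j=14: r + 13k = 5656.996333… → ⌈·⌉ = 5657
j=15: r + 14k = 6073.929666… → ⌈·⌉ = 6074

237, 654, 1071, 1488, 1905, 2322, 2739, 3156, 3573, 3990, 4407, 4824, 5241, 5657, 6074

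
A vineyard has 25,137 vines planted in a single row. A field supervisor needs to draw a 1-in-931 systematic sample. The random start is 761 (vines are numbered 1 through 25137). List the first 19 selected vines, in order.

761, 1692, 2623, 3554, 4485, 5416, 6347, 7278, 8209, 9140, 10071, 11002, 11933, 12864, 13795, 14726, 15657, 16588, 17519

vine 1: 761
vine 2: 761 + 931 = 1692
vine 3: 1692 + 931 = 2623
vine 4: 2623 + 931 = 3554
vine 5: 3554 + 931 = 4485
vine 6: 4485 + 931 = 5416
vine 7: 5416 + 931 = 6347
vine 8: 6347 + 931 = 7278
vine 9: 7278 + 931 = 8209
vine 10: 8209 + 931 = 9140
vine 11: 9140 + 931 = 10071
vine 12: 10071 + 931 = 11002
vine 13: 11002 + 931 = 11933
vine 14: 11933 + 931 = 12864
vine 15: 12864 + 931 = 13795
vine 16: 13795 + 931 = 14726
vine 17: 14726 + 931 = 15657
vine 18: 15657 + 931 = 16588
vine 19: 16588 + 931 = 17519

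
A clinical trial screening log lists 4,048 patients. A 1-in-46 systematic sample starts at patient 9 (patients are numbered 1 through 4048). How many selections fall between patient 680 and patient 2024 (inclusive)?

k = 46
First selection ≥ 680: 9 + ⌈(680−9)/46⌉·46 = 9 + 15×46 = 699
Last selection ≤ 2024: 9 + ⌊(2024−9)/46⌋·46 = 9 + 43×46 = 1987
Count = 43 − 15 + 1 = 29

29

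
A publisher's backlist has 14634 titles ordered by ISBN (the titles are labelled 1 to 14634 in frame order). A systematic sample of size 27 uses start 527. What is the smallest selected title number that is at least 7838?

8115

k = 14634/27 = 542
Steps past start: ⌈(7838 − 527)/542⌉ = ⌈7311/542⌉ = 14
Selected title: 527 + 14×542 = 8115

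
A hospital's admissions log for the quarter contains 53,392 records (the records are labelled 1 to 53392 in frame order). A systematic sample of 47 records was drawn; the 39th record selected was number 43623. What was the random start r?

k = 53392/47 = 1136
r = 43623 − (39−1)×1136 = 43623 − 43168 = 455

455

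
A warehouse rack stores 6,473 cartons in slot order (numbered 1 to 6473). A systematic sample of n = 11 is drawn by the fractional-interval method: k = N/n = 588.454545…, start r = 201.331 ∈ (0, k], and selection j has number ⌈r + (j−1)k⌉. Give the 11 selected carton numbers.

202, 790, 1379, 1967, 2556, 3144, 3733, 4321, 4909, 5498, 6086

j=1: r + 0k = 201.331 → ⌈·⌉ = 202
j=2: r + 1k = 789.785545… → ⌈·⌉ = 790
j=3: r + 2k = 1378.240090… → ⌈·⌉ = 1379
j=4: r + 3k = 1966.694636… → ⌈·⌉ = 1967
j=5: r + 4k = 2555.149181… → ⌈·⌉ = 2556
j=6: r + 5k = 3143.603727… → ⌈·⌉ = 3144
j=7: r + 6k = 3732.058272… → ⌈·⌉ = 3733
j=8: r + 7k = 4320.512818… → ⌈·⌉ = 4321
j=9: r + 8k = 4908.967363… → ⌈·⌉ = 4909
j=10: r + 9k = 5497.421909… → ⌈·⌉ = 5498
j=11: r + 10k = 6085.876454… → ⌈·⌉ = 6086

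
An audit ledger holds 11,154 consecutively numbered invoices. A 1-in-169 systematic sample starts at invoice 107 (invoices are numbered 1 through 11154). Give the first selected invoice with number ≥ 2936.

2980

k = 169
Steps past start: ⌈(2936 − 107)/169⌉ = ⌈2829/169⌉ = 17
Selected invoice: 107 + 17×169 = 2980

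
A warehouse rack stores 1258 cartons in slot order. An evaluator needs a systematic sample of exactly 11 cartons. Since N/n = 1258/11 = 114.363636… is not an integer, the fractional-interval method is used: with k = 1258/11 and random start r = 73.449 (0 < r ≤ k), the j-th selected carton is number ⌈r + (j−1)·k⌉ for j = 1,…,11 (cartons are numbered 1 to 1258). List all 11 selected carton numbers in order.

74, 188, 303, 417, 531, 646, 760, 874, 989, 1103, 1218

j=1: r + 0k = 73.449 → ⌈·⌉ = 74
j=2: r + 1k = 187.812636… → ⌈·⌉ = 188
j=3: r + 2k = 302.176272… → ⌈·⌉ = 303
j=4: r + 3k = 416.539909… → ⌈·⌉ = 417
j=5: r + 4k = 530.903545… → ⌈·⌉ = 531
j=6: r + 5k = 645.267181… → ⌈·⌉ = 646
j=7: r + 6k = 759.630818… → ⌈·⌉ = 760
j=8: r + 7k = 873.994454… → ⌈·⌉ = 874
j=9: r + 8k = 988.358090… → ⌈·⌉ = 989
j=10: r + 9k = 1102.721727… → ⌈·⌉ = 1103
j=11: r + 10k = 1217.085363… → ⌈·⌉ = 1218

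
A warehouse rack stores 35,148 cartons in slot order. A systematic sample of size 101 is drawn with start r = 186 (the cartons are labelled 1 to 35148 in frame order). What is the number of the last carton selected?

34986

k = 35148/101 = 348
101st selection = r + (101−1)·k = 186 + 100×348 = 186 + 34800 = 34986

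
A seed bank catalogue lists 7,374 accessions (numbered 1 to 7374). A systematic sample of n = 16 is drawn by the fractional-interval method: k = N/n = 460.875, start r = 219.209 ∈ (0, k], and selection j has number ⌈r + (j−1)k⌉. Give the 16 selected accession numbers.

220, 681, 1141, 1602, 2063, 2524, 2985, 3446, 3907, 4368, 4828, 5289, 5750, 6211, 6672, 7133

j=1: r + 0k = 219.209 → ⌈·⌉ = 220
j=2: r + 1k = 680.084 → ⌈·⌉ = 681
j=3: r + 2k = 1140.959 → ⌈·⌉ = 1141
j=4: r + 3k = 1601.834 → ⌈·⌉ = 1602
j=5: r + 4k = 2062.709 → ⌈·⌉ = 2063
j=6: r + 5k = 2523.584 → ⌈·⌉ = 2524
j=7: r + 6k = 2984.459 → ⌈·⌉ = 2985
j=8: r + 7k = 3445.334 → ⌈·⌉ = 3446
j=9: r + 8k = 3906.209 → ⌈·⌉ = 3907
j=10: r + 9k = 4367.084 → ⌈·⌉ = 4368
j=11: r + 10k = 4827.959 → ⌈·⌉ = 4828
j=12: r + 11k = 5288.834 → ⌈·⌉ = 5289
j=13: r + 12k = 5749.709 → ⌈·⌉ = 5750
j=14: r + 13k = 6210.584 → ⌈·⌉ = 6211
j=15: r + 14k = 6671.459 → ⌈·⌉ = 6672
j=16: r + 15k = 7132.334 → ⌈·⌉ = 7133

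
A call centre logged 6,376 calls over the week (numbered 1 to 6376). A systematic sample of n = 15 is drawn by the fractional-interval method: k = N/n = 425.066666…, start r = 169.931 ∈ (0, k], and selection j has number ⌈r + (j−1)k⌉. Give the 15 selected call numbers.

170, 595, 1021, 1446, 1871, 2296, 2721, 3146, 3571, 3996, 4421, 4846, 5271, 5696, 6121

j=1: r + 0k = 169.931 → ⌈·⌉ = 170
j=2: r + 1k = 594.997666… → ⌈·⌉ = 595
j=3: r + 2k = 1020.064333… → ⌈·⌉ = 1021
j=4: r + 3k = 1445.131 → ⌈·⌉ = 1446
j=5: r + 4k = 1870.197666… → ⌈·⌉ = 1871
j=6: r + 5k = 2295.264333… → ⌈·⌉ = 2296
j=7: r + 6k = 2720.331 → ⌈·⌉ = 2721
j=8: r + 7k = 3145.397666… → ⌈·⌉ = 3146
j=9: r + 8k = 3570.464333… → ⌈·⌉ = 3571
j=10: r + 9k = 3995.531 → ⌈·⌉ = 3996
j=11: r + 10k = 4420.597666… → ⌈·⌉ = 4421
j=12: r + 11k = 4845.664333… → ⌈·⌉ = 4846
j=13: r + 12k = 5270.731 → ⌈·⌉ = 5271
j=14: r + 13k = 5695.797666… → ⌈·⌉ = 5696
j=15: r + 14k = 6120.864333… → ⌈·⌉ = 6121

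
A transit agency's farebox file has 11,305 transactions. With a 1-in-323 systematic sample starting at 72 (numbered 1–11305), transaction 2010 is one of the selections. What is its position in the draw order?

k = 323
position = (2010 − 72)/323 + 1 = 1938/323 + 1 = 6 + 1 = 7

7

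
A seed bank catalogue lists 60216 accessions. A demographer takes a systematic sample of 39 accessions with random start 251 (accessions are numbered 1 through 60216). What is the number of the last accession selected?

k = 60216/39 = 1544
39th selection = r + (39−1)·k = 251 + 38×1544 = 251 + 58672 = 58923

58923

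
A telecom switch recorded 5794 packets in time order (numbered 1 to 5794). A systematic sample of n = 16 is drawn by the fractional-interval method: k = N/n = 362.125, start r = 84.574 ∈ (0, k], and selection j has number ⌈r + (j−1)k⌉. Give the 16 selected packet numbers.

85, 447, 809, 1171, 1534, 1896, 2258, 2620, 2982, 3344, 3706, 4068, 4431, 4793, 5155, 5517

j=1: r + 0k = 84.574 → ⌈·⌉ = 85
j=2: r + 1k = 446.699 → ⌈·⌉ = 447
j=3: r + 2k = 808.824 → ⌈·⌉ = 809
j=4: r + 3k = 1170.949 → ⌈·⌉ = 1171
j=5: r + 4k = 1533.074 → ⌈·⌉ = 1534
j=6: r + 5k = 1895.199 → ⌈·⌉ = 1896
j=7: r + 6k = 2257.324 → ⌈·⌉ = 2258
j=8: r + 7k = 2619.449 → ⌈·⌉ = 2620
j=9: r + 8k = 2981.574 → ⌈·⌉ = 2982
j=10: r + 9k = 3343.699 → ⌈·⌉ = 3344
j=11: r + 10k = 3705.824 → ⌈·⌉ = 3706
j=12: r + 11k = 4067.949 → ⌈·⌉ = 4068
j=13: r + 12k = 4430.074 → ⌈·⌉ = 4431
j=14: r + 13k = 4792.199 → ⌈·⌉ = 4793
j=15: r + 14k = 5154.324 → ⌈·⌉ = 5155
j=16: r + 15k = 5516.449 → ⌈·⌉ = 5517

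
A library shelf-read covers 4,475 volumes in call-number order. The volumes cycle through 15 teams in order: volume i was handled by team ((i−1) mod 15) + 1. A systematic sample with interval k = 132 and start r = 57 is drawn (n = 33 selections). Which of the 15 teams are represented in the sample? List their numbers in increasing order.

3, 6, 9, 12, 15

Consecutive selections differ by k = 132, so their team numbers differ by 132 mod 15 = 12.
gcd(132, 15) = 3, so the sample visits 15/3 = 5 distinct residues mod 15.
Start 57 is team 12; the teams hit are 3, 6, 9, 12, 15.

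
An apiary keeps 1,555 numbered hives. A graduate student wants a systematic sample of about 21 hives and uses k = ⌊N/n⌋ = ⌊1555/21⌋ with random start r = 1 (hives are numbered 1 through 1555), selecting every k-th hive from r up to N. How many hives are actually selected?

22

k = ⌊1555/21⌋ = 74
Achieved size = ⌊(1555 − 1)/74⌋ + 1 = ⌊1554/74⌋ + 1 = 21 + 1 = 22
(last selection: 1 + 21×74 = 1555 ≤ 1555; next would be 1629 > 1555)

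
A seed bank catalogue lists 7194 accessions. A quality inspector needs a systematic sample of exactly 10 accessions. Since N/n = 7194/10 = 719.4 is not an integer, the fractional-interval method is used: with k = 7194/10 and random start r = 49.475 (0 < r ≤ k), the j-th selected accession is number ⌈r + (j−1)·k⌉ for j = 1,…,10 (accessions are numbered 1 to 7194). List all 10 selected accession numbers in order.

50, 769, 1489, 2208, 2928, 3647, 4366, 5086, 5805, 6525

j=1: r + 0k = 49.475 → ⌈·⌉ = 50
j=2: r + 1k = 768.875 → ⌈·⌉ = 769
j=3: r + 2k = 1488.275 → ⌈·⌉ = 1489
j=4: r + 3k = 2207.675 → ⌈·⌉ = 2208
j=5: r + 4k = 2927.075 → ⌈·⌉ = 2928
j=6: r + 5k = 3646.475 → ⌈·⌉ = 3647
j=7: r + 6k = 4365.875 → ⌈·⌉ = 4366
j=8: r + 7k = 5085.275 → ⌈·⌉ = 5086
j=9: r + 8k = 5804.675 → ⌈·⌉ = 5805
j=10: r + 9k = 6524.075 → ⌈·⌉ = 6525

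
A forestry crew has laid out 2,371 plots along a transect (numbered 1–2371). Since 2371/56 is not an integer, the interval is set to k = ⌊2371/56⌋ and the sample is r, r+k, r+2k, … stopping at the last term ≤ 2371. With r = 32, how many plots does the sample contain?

56

k = ⌊2371/56⌋ = 42
Achieved size = ⌊(2371 − 32)/42⌋ + 1 = ⌊2339/42⌋ + 1 = 55 + 1 = 56
(last selection: 32 + 55×42 = 2342 ≤ 2371; next would be 2384 > 2371)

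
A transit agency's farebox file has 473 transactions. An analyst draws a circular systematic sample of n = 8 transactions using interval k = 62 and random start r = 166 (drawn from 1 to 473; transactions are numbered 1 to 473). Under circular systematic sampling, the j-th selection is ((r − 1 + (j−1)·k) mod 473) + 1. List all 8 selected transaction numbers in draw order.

Selection 1: 166
Selection 2: 166 + 62 = 228
Selection 3: 228 + 62 = 290
Selection 4: 290 + 62 = 352
Selection 5: 352 + 62 = 414
Selection 6: 414 + 62 = 476 → 476 − 473 = 3
Selection 7: 3 + 62 = 65
Selection 8: 65 + 62 = 127

166, 228, 290, 352, 414, 3, 65, 127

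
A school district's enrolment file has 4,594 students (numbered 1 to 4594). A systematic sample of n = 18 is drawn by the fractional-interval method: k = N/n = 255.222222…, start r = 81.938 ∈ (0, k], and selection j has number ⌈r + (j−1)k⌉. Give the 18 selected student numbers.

j=1: r + 0k = 81.938 → ⌈·⌉ = 82
j=2: r + 1k = 337.160222… → ⌈·⌉ = 338
j=3: r + 2k = 592.382444… → ⌈·⌉ = 593
j=4: r + 3k = 847.604666… → ⌈·⌉ = 848
j=5: r + 4k = 1102.826888… → ⌈·⌉ = 1103
j=6: r + 5k = 1358.049111… → ⌈·⌉ = 1359
j=7: r + 6k = 1613.271333… → ⌈·⌉ = 1614
j=8: r + 7k = 1868.493555… → ⌈·⌉ = 1869
j=9: r + 8k = 2123.715777… → ⌈·⌉ = 2124
j=10: r + 9k = 2378.938 → ⌈·⌉ = 2379
j=11: r + 10k = 2634.160222… → ⌈·⌉ = 2635
j=12: r + 11k = 2889.382444… → ⌈·⌉ = 2890
j=13: r + 12k = 3144.604666… → ⌈·⌉ = 3145
j=14: r + 13k = 3399.826888… → ⌈·⌉ = 3400
j=15: r + 14k = 3655.049111… → ⌈·⌉ = 3656
j=16: r + 15k = 3910.271333… → ⌈·⌉ = 3911
j=17: r + 16k = 4165.493555… → ⌈·⌉ = 4166
j=18: r + 17k = 4420.715777… → ⌈·⌉ = 4421

82, 338, 593, 848, 1103, 1359, 1614, 1869, 2124, 2379, 2635, 2890, 3145, 3400, 3656, 3911, 4166, 4421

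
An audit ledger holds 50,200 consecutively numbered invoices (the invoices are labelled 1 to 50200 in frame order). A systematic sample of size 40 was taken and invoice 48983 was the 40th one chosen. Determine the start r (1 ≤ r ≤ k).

k = 50200/40 = 1255
r = 48983 − (40−1)×1255 = 48983 − 48945 = 38

38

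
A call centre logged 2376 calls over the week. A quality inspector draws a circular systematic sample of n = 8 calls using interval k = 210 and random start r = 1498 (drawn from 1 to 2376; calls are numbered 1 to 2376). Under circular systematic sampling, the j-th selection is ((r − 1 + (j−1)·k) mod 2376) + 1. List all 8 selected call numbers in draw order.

Selection 1: 1498
Selection 2: 1498 + 210 = 1708
Selection 3: 1708 + 210 = 1918
Selection 4: 1918 + 210 = 2128
Selection 5: 2128 + 210 = 2338
Selection 6: 2338 + 210 = 2548 → 2548 − 2376 = 172
Selection 7: 172 + 210 = 382
Selection 8: 382 + 210 = 592

1498, 1708, 1918, 2128, 2338, 172, 382, 592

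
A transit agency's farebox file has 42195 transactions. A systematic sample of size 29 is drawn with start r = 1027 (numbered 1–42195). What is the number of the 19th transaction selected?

k = 42195/29 = 1455
19th selection = r + (19−1)·k = 1027 + 18×1455 = 1027 + 26190 = 27217

27217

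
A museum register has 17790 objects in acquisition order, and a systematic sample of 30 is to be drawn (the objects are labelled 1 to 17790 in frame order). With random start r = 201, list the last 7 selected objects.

k = N/n = 17790/30 = 593
24th selection = 201 + 23×593 = 13840
25th: 13840 + 593 = 14433
26th: 14433 + 593 = 15026
27th: 15026 + 593 = 15619
28th: 15619 + 593 = 16212
29th: 16212 + 593 = 16805
30th: 16805 + 593 = 17398

13840, 14433, 15026, 15619, 16212, 16805, 17398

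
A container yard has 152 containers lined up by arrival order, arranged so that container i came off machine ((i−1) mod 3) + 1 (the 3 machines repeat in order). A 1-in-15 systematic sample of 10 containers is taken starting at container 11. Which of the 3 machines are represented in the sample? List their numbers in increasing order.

2

Consecutive selections differ by k = 15, so their machine numbers differ by 15 mod 3 = 0.
gcd(15, 3) = 3, so the sample visits 3/3 = 1 distinct residues mod 3.
Start 11 is machine 2; the machines hit are 2.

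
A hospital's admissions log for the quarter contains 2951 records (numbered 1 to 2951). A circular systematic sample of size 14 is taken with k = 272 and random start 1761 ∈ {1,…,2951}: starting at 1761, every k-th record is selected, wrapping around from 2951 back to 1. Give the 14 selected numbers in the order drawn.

Selection 1: 1761
Selection 2: 1761 + 272 = 2033
Selection 3: 2033 + 272 = 2305
Selection 4: 2305 + 272 = 2577
Selection 5: 2577 + 272 = 2849
Selection 6: 2849 + 272 = 3121 → 3121 − 2951 = 170
Selection 7: 170 + 272 = 442
Selection 8: 442 + 272 = 714
Selection 9: 714 + 272 = 986
Selection 10: 986 + 272 = 1258
Selection 11: 1258 + 272 = 1530
Selection 12: 1530 + 272 = 1802
Selection 13: 1802 + 272 = 2074
Selection 14: 2074 + 272 = 2346

1761, 2033, 2305, 2577, 2849, 170, 442, 714, 986, 1258, 1530, 1802, 2074, 2346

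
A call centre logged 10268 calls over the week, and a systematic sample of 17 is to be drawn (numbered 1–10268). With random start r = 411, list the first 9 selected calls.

411, 1015, 1619, 2223, 2827, 3431, 4035, 4639, 5243

k = N/n = 10268/17 = 604
call 1: 411
call 2: 411 + 604 = 1015
call 3: 1015 + 604 = 1619
call 4: 1619 + 604 = 2223
call 5: 2223 + 604 = 2827
call 6: 2827 + 604 = 3431
call 7: 3431 + 604 = 4035
call 8: 4035 + 604 = 4639
call 9: 4639 + 604 = 5243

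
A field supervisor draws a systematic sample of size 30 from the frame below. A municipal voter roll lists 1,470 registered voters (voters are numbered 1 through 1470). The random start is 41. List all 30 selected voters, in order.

k = N/n = 1470/30 = 49
voter 1: 41
voter 2: 41 + 49 = 90
voter 3: 90 + 49 = 139
voter 4: 139 + 49 = 188
voter 5: 188 + 49 = 237
voter 6: 237 + 49 = 286
voter 7: 286 + 49 = 335
voter 8: 335 + 49 = 384
voter 9: 384 + 49 = 433
voter 10: 433 + 49 = 482
voter 11: 482 + 49 = 531
voter 12: 531 + 49 = 580
voter 13: 580 + 49 = 629
voter 14: 629 + 49 = 678
voter 15: 678 + 49 = 727
voter 16: 727 + 49 = 776
voter 17: 776 + 49 = 825
voter 18: 825 + 49 = 874
voter 19: 874 + 49 = 923
voter 20: 923 + 49 = 972
voter 21: 972 + 49 = 1021
voter 22: 1021 + 49 = 1070
voter 23: 1070 + 49 = 1119
voter 24: 1119 + 49 = 1168
voter 25: 1168 + 49 = 1217
voter 26: 1217 + 49 = 1266
voter 27: 1266 + 49 = 1315
voter 28: 1315 + 49 = 1364
voter 29: 1364 + 49 = 1413
voter 30: 1413 + 49 = 1462

41, 90, 139, 188, 237, 286, 335, 384, 433, 482, 531, 580, 629, 678, 727, 776, 825, 874, 923, 972, 1021, 1070, 1119, 1168, 1217, 1266, 1315, 1364, 1413, 1462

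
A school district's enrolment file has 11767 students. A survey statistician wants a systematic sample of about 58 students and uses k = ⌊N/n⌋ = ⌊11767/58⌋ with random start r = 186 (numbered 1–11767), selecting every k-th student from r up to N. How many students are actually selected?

k = ⌊11767/58⌋ = 202
Achieved size = ⌊(11767 − 186)/202⌋ + 1 = ⌊11581/202⌋ + 1 = 57 + 1 = 58
(last selection: 186 + 57×202 = 11700 ≤ 11767; next would be 11902 > 11767)

58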